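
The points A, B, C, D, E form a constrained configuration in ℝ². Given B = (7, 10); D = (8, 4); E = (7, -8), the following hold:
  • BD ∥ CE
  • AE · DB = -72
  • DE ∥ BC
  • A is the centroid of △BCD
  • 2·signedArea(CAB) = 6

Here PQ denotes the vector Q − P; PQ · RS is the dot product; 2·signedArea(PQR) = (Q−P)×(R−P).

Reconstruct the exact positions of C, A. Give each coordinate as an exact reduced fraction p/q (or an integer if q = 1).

1. C_x = 6  [BD ∥ CE ∩ DE ∥ BC]
2. C_y = -2  [BD ∥ CE ∩ DE ∥ BC]
   → C = (6, -2)
3. A_x = 7  [A is the centroid of △BCD]
4. A_y = 4  [A is the centroid of △BCD]
   → A = (7, 4)

A = (7, 4)
C = (6, -2)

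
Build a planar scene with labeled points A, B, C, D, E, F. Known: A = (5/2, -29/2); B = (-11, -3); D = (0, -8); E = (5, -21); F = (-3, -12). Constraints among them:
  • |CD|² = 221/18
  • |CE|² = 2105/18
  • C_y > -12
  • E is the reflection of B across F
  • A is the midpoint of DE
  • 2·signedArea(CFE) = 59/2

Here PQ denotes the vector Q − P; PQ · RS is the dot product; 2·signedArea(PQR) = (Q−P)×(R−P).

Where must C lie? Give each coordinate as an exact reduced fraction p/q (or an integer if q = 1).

1. C_x = -1/6  [line 9·x + 8·y + 187/2 = 0 ∩ |CE|² = 2105/18]
2. C_y = -23/2  [line 9·x + 8·y + 187/2 = 0 ∩ |CE|² = 2105/18]
   → C = (-1/6, -23/2)

C = (-1/6, -23/2)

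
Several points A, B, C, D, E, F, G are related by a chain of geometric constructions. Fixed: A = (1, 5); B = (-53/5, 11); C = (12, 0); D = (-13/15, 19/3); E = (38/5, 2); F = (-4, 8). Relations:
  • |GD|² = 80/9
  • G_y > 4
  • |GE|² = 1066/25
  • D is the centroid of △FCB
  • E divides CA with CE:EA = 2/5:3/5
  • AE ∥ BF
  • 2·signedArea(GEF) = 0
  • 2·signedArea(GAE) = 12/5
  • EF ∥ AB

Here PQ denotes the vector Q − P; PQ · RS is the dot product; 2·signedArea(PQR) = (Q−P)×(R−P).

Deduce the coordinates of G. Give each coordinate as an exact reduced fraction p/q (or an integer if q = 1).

1. G_x = 9/5  [2·signedArea(GEF) = 0 ∩ 2·signedArea(GAE) = 12/5]
2. G_y = 5  [2·signedArea(GEF) = 0 ∩ 2·signedArea(GAE) = 12/5]
   → G = (9/5, 5)

G = (9/5, 5)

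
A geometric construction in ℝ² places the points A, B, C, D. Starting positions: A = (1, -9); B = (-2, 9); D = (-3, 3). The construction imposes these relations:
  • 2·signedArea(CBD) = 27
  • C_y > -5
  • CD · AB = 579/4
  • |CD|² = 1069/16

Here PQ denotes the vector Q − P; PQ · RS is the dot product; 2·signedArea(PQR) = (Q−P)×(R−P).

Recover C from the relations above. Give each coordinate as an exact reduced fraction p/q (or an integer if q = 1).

C = (1/4, -9/2)

1. C_x = 1/4  [2·signedArea(CBD) = 27 ∩ CD · AB = 579/4]
2. C_y = -9/2  [2·signedArea(CBD) = 27 ∩ CD · AB = 579/4]
   → C = (1/4, -9/2)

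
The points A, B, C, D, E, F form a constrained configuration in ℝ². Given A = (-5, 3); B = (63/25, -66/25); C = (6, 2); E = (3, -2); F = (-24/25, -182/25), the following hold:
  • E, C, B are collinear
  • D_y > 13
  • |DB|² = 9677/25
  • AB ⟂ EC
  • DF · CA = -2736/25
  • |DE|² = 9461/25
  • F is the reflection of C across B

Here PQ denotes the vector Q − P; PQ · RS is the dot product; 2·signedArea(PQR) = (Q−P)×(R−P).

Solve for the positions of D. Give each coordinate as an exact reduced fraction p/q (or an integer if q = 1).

1. D_x = -226/25  [line 11·x + -1·y + 2818/25 = 0 ∩ |DE|² = 9461/25]
2. D_y = 332/25  [line 11·x + -1·y + 2818/25 = 0 ∩ |DE|² = 9461/25]
   → D = (-226/25, 332/25)

D = (-226/25, 332/25)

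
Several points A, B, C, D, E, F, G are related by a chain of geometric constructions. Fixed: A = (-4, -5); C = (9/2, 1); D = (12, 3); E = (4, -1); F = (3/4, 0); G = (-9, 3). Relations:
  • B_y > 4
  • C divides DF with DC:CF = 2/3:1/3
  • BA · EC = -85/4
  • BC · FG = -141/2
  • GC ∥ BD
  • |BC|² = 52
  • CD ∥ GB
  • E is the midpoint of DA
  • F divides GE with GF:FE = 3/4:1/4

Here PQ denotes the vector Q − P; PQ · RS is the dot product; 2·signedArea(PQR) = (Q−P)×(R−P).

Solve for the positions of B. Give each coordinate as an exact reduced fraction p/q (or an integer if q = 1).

1. B_x = -3/2  [GC ∥ BD ∩ CD ∥ GB]
2. B_y = 5  [GC ∥ BD ∩ CD ∥ GB]
   → B = (-3/2, 5)

B = (-3/2, 5)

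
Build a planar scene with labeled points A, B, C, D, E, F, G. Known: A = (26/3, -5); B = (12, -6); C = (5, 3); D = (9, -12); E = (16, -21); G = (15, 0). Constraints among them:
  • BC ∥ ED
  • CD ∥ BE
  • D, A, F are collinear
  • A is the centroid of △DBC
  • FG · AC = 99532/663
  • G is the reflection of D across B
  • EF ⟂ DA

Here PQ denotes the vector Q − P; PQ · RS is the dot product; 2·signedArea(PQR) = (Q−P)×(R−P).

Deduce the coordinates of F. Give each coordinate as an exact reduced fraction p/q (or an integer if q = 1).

F = (2087/221, -4710/221)

1. F_x = 2087/221  [D, A, F are collinear ∩ EF ⟂ DA]
2. F_y = -4710/221  [D, A, F are collinear ∩ EF ⟂ DA]
   → F = (2087/221, -4710/221)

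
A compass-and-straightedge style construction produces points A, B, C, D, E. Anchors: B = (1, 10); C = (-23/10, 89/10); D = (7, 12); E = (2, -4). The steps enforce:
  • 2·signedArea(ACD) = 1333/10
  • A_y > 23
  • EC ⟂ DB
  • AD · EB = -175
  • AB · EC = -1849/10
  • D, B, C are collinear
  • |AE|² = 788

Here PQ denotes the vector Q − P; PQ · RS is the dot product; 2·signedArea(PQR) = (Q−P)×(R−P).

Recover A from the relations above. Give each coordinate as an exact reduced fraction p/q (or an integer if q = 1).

A = (0, 24)

1. A_x = 0  [AD · EB = -175 ∩ AB · EC = -1849/10]
2. A_y = 24  [AD · EB = -175 ∩ AB · EC = -1849/10]
   → A = (0, 24)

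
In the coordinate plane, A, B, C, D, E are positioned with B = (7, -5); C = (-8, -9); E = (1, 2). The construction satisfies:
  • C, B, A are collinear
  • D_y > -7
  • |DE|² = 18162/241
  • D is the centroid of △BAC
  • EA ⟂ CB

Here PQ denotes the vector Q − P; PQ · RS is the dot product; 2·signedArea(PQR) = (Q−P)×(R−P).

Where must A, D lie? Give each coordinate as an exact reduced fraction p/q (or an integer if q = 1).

1. A_x = 757/241  [C, B, A are collinear ∩ EA ⟂ CB]
2. A_y = -1453/241  [C, B, A are collinear ∩ EA ⟂ CB]
   → A = (757/241, -1453/241)
3. D_x = 172/241  [D is the centroid of △BAC]
4. D_y = -1609/241  [D is the centroid of △BAC]
   → D = (172/241, -1609/241)

A = (757/241, -1453/241)
D = (172/241, -1609/241)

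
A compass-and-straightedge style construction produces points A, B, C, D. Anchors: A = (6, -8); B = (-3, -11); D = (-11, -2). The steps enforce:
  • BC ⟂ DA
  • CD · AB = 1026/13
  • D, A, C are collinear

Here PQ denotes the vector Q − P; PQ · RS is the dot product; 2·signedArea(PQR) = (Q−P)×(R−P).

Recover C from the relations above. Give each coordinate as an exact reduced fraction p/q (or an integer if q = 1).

C = (-69/65, -358/65)

1. C_x = -69/65  [D, A, C are collinear ∩ BC ⟂ DA]
2. C_y = -358/65  [D, A, C are collinear ∩ BC ⟂ DA]
   → C = (-69/65, -358/65)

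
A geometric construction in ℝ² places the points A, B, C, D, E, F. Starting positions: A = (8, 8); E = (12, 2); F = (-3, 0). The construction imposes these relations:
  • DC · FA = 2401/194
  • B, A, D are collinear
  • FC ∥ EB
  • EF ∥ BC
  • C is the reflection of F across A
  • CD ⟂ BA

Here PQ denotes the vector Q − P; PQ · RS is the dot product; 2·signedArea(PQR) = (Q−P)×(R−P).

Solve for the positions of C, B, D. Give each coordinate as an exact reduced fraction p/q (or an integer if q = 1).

B = (34, 18)
C = (19, 16)
D = (3931/194, 2467/194)

1. C_x = 19  [C is the reflection of F across A]
2. C_y = 16  [C is the reflection of F across A]
   → C = (19, 16)
3. B_x = 34  [EF ∥ BC ∩ FC ∥ EB]
4. B_y = 18  [EF ∥ BC ∩ FC ∥ EB]
   → B = (34, 18)
5. D_x = 3931/194  [B, A, D are collinear ∩ CD ⟂ BA]
6. D_y = 2467/194  [B, A, D are collinear ∩ CD ⟂ BA]
   → D = (3931/194, 2467/194)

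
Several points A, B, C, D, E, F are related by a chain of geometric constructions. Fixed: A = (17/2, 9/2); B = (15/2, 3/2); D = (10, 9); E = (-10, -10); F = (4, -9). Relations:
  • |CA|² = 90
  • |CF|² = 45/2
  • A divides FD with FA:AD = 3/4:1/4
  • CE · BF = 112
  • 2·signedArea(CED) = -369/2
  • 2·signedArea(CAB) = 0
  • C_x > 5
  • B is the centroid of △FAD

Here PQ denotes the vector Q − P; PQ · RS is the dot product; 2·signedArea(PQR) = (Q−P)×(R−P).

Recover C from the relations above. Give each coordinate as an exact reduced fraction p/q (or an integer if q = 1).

1. C_x = 11/2  [2·signedArea(CAB) = 0 ∩ 2·signedArea(CED) = -369/2]
2. C_y = -9/2  [2·signedArea(CAB) = 0 ∩ 2·signedArea(CED) = -369/2]
   → C = (11/2, -9/2)

C = (11/2, -9/2)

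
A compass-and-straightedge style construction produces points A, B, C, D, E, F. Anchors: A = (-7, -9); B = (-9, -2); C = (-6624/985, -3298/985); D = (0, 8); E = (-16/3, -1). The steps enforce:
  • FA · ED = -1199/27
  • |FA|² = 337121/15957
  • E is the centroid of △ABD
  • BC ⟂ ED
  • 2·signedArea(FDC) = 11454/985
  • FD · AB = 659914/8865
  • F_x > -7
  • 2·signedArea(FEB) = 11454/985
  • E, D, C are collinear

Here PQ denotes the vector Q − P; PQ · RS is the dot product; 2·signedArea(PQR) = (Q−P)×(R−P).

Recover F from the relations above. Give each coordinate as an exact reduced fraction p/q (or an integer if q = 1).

1. F_x = -56317/8865  [2·signedArea(FDC) = 11454/985 ∩ FA · ED = -1199/27]
2. F_y = -13148/2955  [2·signedArea(FDC) = 11454/985 ∩ FA · ED = -1199/27]
   → F = (-56317/8865, -13148/2955)

F = (-56317/8865, -13148/2955)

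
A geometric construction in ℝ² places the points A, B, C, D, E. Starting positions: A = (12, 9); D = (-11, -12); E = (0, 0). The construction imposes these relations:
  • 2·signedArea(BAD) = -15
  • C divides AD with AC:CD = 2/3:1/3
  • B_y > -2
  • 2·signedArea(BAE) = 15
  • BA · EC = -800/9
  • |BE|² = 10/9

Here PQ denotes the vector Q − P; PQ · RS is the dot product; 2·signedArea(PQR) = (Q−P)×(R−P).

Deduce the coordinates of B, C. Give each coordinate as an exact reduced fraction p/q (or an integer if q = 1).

B = (1/3, -1)
C = (-10/3, -5)

1. B_x = 1/3  [2·signedArea(BAD) = -15 ∩ 2·signedArea(BAE) = 15]
2. B_y = -1  [2·signedArea(BAD) = -15 ∩ 2·signedArea(BAE) = 15]
   → B = (1/3, -1)
3. C_x = -10/3  [C divides AD with AC:CD = 2/3:1/3]
4. C_y = -5  [C divides AD with AC:CD = 2/3:1/3]
   → C = (-10/3, -5)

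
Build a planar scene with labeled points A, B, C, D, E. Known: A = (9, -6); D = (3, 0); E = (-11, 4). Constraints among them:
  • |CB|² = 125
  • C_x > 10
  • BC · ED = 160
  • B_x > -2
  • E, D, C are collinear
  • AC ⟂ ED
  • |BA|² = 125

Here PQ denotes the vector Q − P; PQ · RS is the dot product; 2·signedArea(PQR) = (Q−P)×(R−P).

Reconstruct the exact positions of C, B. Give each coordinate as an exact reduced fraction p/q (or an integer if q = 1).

B = (-1, -1)
C = (537/53, -108/53)

1. C_x = 537/53  [E, D, C are collinear ∩ AC ⟂ ED]
2. C_y = -108/53  [E, D, C are collinear ∩ AC ⟂ ED]
   → C = (537/53, -108/53)
3. B_x = -1  [line -14·x + 4·y + -10 = 0 ∩ |BA|² = 125]
4. B_y = -1  [line -14·x + 4·y + -10 = 0 ∩ |BA|² = 125]
   → B = (-1, -1)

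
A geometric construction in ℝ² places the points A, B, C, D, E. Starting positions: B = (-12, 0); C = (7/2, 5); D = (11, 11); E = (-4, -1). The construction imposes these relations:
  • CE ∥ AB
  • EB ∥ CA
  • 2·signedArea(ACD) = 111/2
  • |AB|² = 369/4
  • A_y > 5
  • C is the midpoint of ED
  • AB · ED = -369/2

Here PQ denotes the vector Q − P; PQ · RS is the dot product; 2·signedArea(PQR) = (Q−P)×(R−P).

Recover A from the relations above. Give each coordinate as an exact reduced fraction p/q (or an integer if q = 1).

1. A_x = -9/2  [CE ∥ AB ∩ EB ∥ CA]
2. A_y = 6  [CE ∥ AB ∩ EB ∥ CA]
   → A = (-9/2, 6)

A = (-9/2, 6)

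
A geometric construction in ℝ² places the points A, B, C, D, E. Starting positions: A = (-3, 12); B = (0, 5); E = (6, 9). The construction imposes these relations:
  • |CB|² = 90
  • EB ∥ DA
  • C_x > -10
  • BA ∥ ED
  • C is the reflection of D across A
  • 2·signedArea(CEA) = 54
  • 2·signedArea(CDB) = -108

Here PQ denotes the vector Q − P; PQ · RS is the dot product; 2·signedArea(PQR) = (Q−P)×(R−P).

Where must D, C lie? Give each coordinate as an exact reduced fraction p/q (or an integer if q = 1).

C = (-9, 8)
D = (3, 16)

1. D_x = 3  [EB ∥ DA ∩ BA ∥ ED]
2. D_y = 16  [EB ∥ DA ∩ BA ∥ ED]
   → D = (3, 16)
3. C_x = -9  [C is the reflection of D across A]
4. C_y = 8  [C is the reflection of D across A]
   → C = (-9, 8)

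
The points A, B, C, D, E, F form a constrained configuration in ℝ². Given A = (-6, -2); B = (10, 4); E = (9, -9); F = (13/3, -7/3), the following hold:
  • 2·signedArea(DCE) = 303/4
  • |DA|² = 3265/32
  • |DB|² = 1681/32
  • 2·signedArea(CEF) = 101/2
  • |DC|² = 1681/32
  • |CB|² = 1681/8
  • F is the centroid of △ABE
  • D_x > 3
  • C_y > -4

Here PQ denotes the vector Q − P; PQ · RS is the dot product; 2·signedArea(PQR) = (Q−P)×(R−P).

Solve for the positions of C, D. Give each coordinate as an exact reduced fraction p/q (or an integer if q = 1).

C = (-9/4, -15/4)
D = (31/8, 1/8)

1. C_x = -9/4  [line -20/3·x + -14/3·y + -65/2 = 0 ∩ |CB|² = 1681/8]
2. C_y = -15/4  [line -20/3·x + -14/3·y + -65/2 = 0 ∩ |CB|² = 1681/8]
   → C = (-9/4, -15/4)
3. D_x = 31/8  [line 21/4·x + 45/4·y + -87/4 = 0 ∩ |DA|² = 3265/32]
4. D_y = 1/8  [line 21/4·x + 45/4·y + -87/4 = 0 ∩ |DA|² = 3265/32]
   → D = (31/8, 1/8)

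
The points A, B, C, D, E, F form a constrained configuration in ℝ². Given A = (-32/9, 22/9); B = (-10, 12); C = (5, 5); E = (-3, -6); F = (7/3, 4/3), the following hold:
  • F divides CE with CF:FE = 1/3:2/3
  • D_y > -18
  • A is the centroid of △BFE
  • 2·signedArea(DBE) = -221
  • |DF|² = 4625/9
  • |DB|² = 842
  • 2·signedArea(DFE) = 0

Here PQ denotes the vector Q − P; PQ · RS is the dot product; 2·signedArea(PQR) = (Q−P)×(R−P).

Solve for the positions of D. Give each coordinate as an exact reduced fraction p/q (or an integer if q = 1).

D = (-11, -17)

1. D_x = -11  [2·signedArea(DFE) = 0 ∩ 2·signedArea(DBE) = -221]
2. D_y = -17  [2·signedArea(DFE) = 0 ∩ 2·signedArea(DBE) = -221]
   → D = (-11, -17)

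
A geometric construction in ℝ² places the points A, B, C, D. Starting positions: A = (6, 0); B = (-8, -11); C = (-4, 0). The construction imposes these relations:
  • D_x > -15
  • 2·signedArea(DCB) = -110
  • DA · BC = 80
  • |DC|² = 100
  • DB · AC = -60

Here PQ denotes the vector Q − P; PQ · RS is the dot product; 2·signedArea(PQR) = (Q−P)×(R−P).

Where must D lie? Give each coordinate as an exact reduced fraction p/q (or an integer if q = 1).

1. D_x = -14  [DA · BC = 80 ∩ DB · AC = -60]
2. D_y = 0  [DA · BC = 80 ∩ DB · AC = -60]
   → D = (-14, 0)

D = (-14, 0)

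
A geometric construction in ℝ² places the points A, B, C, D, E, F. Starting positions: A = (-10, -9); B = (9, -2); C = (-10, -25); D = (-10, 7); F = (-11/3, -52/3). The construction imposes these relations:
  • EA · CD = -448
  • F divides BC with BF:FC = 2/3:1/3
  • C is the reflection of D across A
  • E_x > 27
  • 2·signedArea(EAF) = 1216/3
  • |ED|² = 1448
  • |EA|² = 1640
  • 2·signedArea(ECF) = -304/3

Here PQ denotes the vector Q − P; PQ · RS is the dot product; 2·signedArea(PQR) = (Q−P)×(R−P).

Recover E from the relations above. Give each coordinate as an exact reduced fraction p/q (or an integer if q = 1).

1. E_x = 28  [2·signedArea(EAF) = 1216/3 ∩ EA · CD = -448]
2. E_y = 5  [2·signedArea(EAF) = 1216/3 ∩ EA · CD = -448]
   → E = (28, 5)

E = (28, 5)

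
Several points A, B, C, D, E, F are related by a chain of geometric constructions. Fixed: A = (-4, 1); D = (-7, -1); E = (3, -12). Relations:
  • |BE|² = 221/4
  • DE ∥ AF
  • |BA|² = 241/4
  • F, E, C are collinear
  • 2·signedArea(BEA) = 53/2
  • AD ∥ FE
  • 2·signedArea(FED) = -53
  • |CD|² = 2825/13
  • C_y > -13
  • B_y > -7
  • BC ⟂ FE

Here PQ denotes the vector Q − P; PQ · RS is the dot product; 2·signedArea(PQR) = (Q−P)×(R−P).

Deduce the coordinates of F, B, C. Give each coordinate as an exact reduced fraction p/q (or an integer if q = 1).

B = (-2, -13/2)
C = (27/13, -164/13)
F = (6, -10)

1. F_x = 6  [AD ∥ FE ∩ DE ∥ AF]
2. F_y = -10  [AD ∥ FE ∩ DE ∥ AF]
   → F = (6, -10)
3. B_x = -2  [line -13·x + -7·y + -143/2 = 0 ∩ |BE|² = 221/4]
4. B_y = -13/2  [line -13·x + -7·y + -143/2 = 0 ∩ |BE|² = 221/4]
   → B = (-2, -13/2)
5. C_x = 27/13  [F, E, C are collinear ∩ BC ⟂ FE]
6. C_y = -164/13  [F, E, C are collinear ∩ BC ⟂ FE]
   → C = (27/13, -164/13)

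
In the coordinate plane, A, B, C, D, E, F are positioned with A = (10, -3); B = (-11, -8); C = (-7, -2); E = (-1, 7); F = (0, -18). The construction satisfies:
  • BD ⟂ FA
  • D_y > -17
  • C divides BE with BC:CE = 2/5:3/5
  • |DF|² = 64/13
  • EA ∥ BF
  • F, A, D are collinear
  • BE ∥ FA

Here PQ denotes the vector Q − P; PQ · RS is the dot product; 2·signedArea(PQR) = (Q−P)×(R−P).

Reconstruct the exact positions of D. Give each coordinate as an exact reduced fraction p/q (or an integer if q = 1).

1. D_x = 16/13  [F, A, D are collinear ∩ BD ⟂ FA]
2. D_y = -210/13  [F, A, D are collinear ∩ BD ⟂ FA]
   → D = (16/13, -210/13)

D = (16/13, -210/13)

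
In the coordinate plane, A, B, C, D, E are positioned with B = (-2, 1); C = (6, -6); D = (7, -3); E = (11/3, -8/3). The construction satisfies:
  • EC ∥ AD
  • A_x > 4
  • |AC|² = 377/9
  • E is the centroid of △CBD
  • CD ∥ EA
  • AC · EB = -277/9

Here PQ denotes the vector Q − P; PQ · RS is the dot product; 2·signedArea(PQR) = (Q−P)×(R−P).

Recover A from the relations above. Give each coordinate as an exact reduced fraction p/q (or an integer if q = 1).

1. A_x = 14/3  [EC ∥ AD ∩ CD ∥ EA]
2. A_y = 1/3  [EC ∥ AD ∩ CD ∥ EA]
   → A = (14/3, 1/3)

A = (14/3, 1/3)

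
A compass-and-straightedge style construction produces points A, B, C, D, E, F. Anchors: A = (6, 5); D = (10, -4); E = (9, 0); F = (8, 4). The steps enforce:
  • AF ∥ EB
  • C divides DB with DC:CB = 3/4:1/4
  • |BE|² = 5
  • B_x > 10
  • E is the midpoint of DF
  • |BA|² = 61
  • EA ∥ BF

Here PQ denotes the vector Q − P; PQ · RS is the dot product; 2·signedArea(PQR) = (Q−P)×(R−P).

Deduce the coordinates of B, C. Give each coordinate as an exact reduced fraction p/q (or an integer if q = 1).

B = (11, -1)
C = (43/4, -7/4)

1. B_x = 11  [EA ∥ BF ∩ AF ∥ EB]
2. B_y = -1  [EA ∥ BF ∩ AF ∥ EB]
   → B = (11, -1)
3. C_x = 43/4  [C divides DB with DC:CB = 3/4:1/4]
4. C_y = -7/4  [C divides DB with DC:CB = 3/4:1/4]
   → C = (43/4, -7/4)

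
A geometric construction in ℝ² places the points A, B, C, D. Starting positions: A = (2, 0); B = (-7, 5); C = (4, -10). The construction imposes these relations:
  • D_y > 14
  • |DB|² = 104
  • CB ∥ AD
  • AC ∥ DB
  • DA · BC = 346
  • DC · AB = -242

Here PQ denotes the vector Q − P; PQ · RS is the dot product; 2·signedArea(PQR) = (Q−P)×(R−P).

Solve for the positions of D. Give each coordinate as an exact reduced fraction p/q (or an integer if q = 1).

D = (-9, 15)

1. D_x = -9  [AC ∥ DB ∩ CB ∥ AD]
2. D_y = 15  [AC ∥ DB ∩ CB ∥ AD]
   → D = (-9, 15)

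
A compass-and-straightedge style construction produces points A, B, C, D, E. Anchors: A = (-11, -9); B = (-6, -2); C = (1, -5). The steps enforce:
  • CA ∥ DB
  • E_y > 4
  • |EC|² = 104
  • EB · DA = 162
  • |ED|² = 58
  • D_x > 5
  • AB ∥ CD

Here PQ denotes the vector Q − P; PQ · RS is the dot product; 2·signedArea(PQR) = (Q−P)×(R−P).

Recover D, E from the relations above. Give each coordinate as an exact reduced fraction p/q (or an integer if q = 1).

1. D_x = 6  [CA ∥ DB ∩ AB ∥ CD]
2. D_y = 2  [CA ∥ DB ∩ AB ∥ CD]
   → D = (6, 2)
3. E_x = -1  [line 17·x + 11·y + -38 = 0 ∩ |ED|² = 58]
4. E_y = 5  [line 17·x + 11·y + -38 = 0 ∩ |ED|² = 58]
   → E = (-1, 5)

D = (6, 2)
E = (-1, 5)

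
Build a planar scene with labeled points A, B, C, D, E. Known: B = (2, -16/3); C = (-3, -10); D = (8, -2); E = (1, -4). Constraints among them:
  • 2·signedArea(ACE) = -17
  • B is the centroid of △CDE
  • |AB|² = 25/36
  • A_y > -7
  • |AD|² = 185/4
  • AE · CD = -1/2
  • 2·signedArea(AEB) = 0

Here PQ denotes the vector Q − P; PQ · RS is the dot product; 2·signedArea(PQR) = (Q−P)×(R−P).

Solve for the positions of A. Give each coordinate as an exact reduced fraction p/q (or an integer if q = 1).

1. A_x = 5/2  [2·signedArea(AEB) = 0 ∩ 2·signedArea(ACE) = -17]
2. A_y = -6  [2·signedArea(AEB) = 0 ∩ 2·signedArea(ACE) = -17]
   → A = (5/2, -6)

A = (5/2, -6)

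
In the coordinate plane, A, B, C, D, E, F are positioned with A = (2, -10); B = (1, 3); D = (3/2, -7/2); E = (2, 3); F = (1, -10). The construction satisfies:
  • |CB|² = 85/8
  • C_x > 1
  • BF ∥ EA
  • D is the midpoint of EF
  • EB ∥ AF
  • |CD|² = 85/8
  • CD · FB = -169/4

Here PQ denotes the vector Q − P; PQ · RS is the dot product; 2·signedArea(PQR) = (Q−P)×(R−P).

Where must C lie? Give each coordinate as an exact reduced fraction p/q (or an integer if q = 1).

1. C_y = -1/4  [CD · FB = -169/4]
2. C_x = 5/4  [|CB|² = 85/8]
   → C = (5/4, -1/4)

C = (5/4, -1/4)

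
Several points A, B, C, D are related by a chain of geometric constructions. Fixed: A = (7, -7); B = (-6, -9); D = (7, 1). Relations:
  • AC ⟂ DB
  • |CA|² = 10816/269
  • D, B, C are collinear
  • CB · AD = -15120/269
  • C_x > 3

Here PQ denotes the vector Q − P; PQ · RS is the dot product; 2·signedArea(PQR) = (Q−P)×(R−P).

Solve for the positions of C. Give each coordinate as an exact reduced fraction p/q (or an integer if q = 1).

C = (843/269, -531/269)

1. C_x = 843/269  [D, B, C are collinear ∩ AC ⟂ DB]
2. C_y = -531/269  [D, B, C are collinear ∩ AC ⟂ DB]
   → C = (843/269, -531/269)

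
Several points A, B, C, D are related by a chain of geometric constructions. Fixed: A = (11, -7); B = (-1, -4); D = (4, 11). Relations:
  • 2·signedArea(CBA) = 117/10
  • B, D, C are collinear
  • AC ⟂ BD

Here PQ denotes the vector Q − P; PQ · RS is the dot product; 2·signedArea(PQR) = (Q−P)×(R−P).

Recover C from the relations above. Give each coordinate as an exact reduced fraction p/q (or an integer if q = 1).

1. C_x = -7/10  [B, D, C are collinear ∩ AC ⟂ BD]
2. C_y = -31/10  [B, D, C are collinear ∩ AC ⟂ BD]
   → C = (-7/10, -31/10)

C = (-7/10, -31/10)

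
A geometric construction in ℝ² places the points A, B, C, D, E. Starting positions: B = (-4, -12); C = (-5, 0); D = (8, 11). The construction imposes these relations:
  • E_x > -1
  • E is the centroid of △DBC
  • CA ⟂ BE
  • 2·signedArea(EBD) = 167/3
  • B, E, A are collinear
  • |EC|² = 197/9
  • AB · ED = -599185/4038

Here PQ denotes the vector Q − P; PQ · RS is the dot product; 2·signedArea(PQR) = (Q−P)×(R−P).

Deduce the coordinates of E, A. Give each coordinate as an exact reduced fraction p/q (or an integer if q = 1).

1. E_x = -1/3  [E is the centroid of △DBC]
2. E_y = -1/3  [E is the centroid of △DBC]
   → E = (-1/3, -1/3)
3. A_x = -885/1346  [B, E, A are collinear ∩ CA ⟂ BE]
4. A_y = -1837/1346  [B, E, A are collinear ∩ CA ⟂ BE]
   → A = (-885/1346, -1837/1346)

A = (-885/1346, -1837/1346)
E = (-1/3, -1/3)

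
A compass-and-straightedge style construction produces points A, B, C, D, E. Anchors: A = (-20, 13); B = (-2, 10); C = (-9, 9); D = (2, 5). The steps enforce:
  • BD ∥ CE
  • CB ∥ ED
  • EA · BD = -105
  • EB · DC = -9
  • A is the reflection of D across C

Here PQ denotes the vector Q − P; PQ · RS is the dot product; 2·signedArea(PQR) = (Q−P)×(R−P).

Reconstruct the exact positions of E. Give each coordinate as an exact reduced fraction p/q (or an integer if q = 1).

E = (-5, 4)

1. E_x = -5  [CB ∥ ED ∩ BD ∥ CE]
2. E_y = 4  [CB ∥ ED ∩ BD ∥ CE]
   → E = (-5, 4)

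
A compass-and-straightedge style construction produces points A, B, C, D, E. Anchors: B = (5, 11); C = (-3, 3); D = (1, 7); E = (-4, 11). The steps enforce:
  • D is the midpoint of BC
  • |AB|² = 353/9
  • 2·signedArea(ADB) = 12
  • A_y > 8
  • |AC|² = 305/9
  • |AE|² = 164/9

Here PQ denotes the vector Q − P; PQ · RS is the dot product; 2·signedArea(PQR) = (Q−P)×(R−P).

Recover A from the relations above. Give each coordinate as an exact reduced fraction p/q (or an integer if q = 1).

A = (-2/3, 25/3)

1. A_x = -2/3  [line -4·x + 4·y + -36 = 0 ∩ |AC|² = 305/9]
2. A_y = 25/3  [line -4·x + 4·y + -36 = 0 ∩ |AC|² = 305/9]
   → A = (-2/3, 25/3)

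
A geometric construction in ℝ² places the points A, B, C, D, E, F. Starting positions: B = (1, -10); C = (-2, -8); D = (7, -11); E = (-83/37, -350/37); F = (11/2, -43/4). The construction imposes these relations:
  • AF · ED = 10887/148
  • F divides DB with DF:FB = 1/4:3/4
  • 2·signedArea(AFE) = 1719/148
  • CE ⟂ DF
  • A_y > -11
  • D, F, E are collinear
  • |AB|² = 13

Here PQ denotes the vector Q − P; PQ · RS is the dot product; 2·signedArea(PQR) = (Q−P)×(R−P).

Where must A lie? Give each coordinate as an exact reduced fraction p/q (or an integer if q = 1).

A = (-92/37, -404/37)

1. A_x = -92/37  [2·signedArea(AFE) = 1719/148 ∩ AF · ED = 10887/148]
2. A_y = -404/37  [2·signedArea(AFE) = 1719/148 ∩ AF · ED = 10887/148]
   → A = (-92/37, -404/37)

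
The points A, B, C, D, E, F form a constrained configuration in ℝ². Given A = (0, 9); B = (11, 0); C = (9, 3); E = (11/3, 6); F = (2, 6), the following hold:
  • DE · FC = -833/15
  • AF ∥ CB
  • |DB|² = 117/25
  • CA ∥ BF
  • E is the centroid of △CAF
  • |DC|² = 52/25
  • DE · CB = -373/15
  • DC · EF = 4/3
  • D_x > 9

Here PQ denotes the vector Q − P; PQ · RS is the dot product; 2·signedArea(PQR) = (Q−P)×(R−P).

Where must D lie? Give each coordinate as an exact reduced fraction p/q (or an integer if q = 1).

1. D_x = 49/5  [DC · EF = 4/3 ∩ DE · FC = -833/15]
2. D_y = 9/5  [DC · EF = 4/3 ∩ DE · FC = -833/15]
   → D = (49/5, 9/5)

D = (49/5, 9/5)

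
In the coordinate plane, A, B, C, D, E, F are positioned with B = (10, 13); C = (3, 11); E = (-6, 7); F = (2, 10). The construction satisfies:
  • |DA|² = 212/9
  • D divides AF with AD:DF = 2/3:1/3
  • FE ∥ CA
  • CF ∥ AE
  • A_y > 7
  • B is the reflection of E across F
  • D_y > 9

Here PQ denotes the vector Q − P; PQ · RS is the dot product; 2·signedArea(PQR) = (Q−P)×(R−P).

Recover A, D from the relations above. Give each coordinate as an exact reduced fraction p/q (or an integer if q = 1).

1. A_x = -5  [CF ∥ AE ∩ FE ∥ CA]
2. A_y = 8  [CF ∥ AE ∩ FE ∥ CA]
   → A = (-5, 8)
3. D_x = -1/3  [D divides AF with AD:DF = 2/3:1/3]
4. D_y = 28/3  [D divides AF with AD:DF = 2/3:1/3]
   → D = (-1/3, 28/3)

A = (-5, 8)
D = (-1/3, 28/3)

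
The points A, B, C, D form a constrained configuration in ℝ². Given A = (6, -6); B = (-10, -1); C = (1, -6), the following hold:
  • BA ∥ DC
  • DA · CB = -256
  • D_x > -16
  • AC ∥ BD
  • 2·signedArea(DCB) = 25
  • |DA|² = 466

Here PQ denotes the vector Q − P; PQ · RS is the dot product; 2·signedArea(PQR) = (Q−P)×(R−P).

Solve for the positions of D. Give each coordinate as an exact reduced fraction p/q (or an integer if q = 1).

D = (-15, -1)

1. D_x = -15  [BA ∥ DC ∩ AC ∥ BD]
2. D_y = -1  [BA ∥ DC ∩ AC ∥ BD]
   → D = (-15, -1)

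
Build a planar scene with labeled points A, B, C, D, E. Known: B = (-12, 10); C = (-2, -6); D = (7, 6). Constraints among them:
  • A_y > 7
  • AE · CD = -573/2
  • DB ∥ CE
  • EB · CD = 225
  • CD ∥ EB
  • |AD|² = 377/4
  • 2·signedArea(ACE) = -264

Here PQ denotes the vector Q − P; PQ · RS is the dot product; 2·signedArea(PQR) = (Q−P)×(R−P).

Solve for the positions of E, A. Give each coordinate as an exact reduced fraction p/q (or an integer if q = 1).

1. E_x = -21  [CD ∥ EB ∩ DB ∥ CE]
2. E_y = -2  [CD ∥ EB ∩ DB ∥ CE]
   → E = (-21, -2)
3. A_x = -5/2  [2·signedArea(ACE) = -264 ∩ AE · CD = -573/2]
4. A_y = 8  [2·signedArea(ACE) = -264 ∩ AE · CD = -573/2]
   → A = (-5/2, 8)

A = (-5/2, 8)
E = (-21, -2)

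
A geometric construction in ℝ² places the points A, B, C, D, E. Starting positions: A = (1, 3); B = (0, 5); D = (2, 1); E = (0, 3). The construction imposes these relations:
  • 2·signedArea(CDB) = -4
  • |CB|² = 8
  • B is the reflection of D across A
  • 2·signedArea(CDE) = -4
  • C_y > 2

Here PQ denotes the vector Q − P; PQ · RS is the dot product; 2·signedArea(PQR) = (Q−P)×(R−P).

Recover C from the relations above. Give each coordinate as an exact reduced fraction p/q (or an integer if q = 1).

1. C_x = 2  [2·signedArea(CDE) = -4 ∩ 2·signedArea(CDB) = -4]
2. C_y = 3  [2·signedArea(CDE) = -4 ∩ 2·signedArea(CDB) = -4]
   → C = (2, 3)

C = (2, 3)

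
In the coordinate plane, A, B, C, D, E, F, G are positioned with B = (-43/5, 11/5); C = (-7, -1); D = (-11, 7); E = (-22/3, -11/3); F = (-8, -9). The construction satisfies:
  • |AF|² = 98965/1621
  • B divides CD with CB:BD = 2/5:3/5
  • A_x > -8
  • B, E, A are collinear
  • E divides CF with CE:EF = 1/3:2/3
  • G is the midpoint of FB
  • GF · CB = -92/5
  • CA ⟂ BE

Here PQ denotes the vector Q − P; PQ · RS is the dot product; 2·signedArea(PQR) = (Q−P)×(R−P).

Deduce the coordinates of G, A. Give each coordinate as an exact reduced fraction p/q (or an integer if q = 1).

1. G_x = -83/10  [G is the midpoint of FB]
2. G_y = -17/5  [G is the midpoint of FB]
   → G = (-83/10, -17/5)
3. A_x = -12755/1621  [B, E, A are collinear ∩ CA ⟂ BE]
4. A_y = -1925/1621  [B, E, A are collinear ∩ CA ⟂ BE]
   → A = (-12755/1621, -1925/1621)

A = (-12755/1621, -1925/1621)
G = (-83/10, -17/5)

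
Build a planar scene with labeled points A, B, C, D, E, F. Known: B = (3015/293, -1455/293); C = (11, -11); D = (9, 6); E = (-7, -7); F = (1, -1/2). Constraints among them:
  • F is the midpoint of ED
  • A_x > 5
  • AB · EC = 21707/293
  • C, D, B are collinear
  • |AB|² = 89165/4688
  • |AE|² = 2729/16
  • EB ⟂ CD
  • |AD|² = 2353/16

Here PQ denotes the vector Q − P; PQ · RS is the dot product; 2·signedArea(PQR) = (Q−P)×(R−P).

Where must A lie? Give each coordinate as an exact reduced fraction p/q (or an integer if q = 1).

A = (6, -23/4)

1. A_x = 6  [line -18·x + 4·y + 131 = 0 ∩ |AE|² = 2729/16]
2. A_y = -23/4  [line -18·x + 4·y + 131 = 0 ∩ |AE|² = 2729/16]
   → A = (6, -23/4)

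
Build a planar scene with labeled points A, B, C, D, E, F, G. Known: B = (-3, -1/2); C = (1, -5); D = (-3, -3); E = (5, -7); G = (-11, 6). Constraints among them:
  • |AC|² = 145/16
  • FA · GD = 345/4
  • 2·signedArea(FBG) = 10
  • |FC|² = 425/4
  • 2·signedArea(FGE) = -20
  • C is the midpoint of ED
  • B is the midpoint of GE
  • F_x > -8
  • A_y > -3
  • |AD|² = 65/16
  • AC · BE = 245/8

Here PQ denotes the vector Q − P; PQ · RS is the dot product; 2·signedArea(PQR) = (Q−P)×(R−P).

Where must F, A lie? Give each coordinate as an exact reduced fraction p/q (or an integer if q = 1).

1. A_x = -1  [line -8·x + 13/2·y + 79/8 = 0 ∩ |AC|² = 145/16]
2. A_y = -11/4  [line -8·x + 13/2·y + 79/8 = 0 ∩ |AC|² = 145/16]
   → A = (-1, -11/4)
3. F_x = -7  [2·signedArea(FGE) = -20 ∩ FA · GD = 345/4]
4. F_y = 3/2  [2·signedArea(FGE) = -20 ∩ FA · GD = 345/4]
   → F = (-7, 3/2)

A = (-1, -11/4)
F = (-7, 3/2)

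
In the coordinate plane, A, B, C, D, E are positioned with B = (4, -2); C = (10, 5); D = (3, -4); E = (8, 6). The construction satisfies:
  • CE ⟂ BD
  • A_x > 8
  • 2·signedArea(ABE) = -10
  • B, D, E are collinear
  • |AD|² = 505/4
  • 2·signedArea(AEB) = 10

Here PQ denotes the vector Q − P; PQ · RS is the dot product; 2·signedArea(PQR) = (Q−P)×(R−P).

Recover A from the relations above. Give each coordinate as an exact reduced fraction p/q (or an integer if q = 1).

A = (9, 11/2)

1. A_x = 9  [line -8·x + 4·y + 50 = 0 ∩ |AD|² = 505/4]
2. A_y = 11/2  [line -8·x + 4·y + 50 = 0 ∩ |AD|² = 505/4]
   → A = (9, 11/2)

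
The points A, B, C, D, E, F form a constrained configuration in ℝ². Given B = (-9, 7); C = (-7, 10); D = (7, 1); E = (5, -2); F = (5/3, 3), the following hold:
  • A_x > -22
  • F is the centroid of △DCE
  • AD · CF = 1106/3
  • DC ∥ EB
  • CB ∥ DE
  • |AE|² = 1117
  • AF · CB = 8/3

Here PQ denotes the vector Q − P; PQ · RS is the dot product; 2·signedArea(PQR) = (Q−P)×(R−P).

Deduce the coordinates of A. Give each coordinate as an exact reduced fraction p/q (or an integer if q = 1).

A = (-21, 19)

1. A_x = -21  [AD · CF = 1106/3 ∩ AF · CB = 8/3]
2. A_y = 19  [AD · CF = 1106/3 ∩ AF · CB = 8/3]
   → A = (-21, 19)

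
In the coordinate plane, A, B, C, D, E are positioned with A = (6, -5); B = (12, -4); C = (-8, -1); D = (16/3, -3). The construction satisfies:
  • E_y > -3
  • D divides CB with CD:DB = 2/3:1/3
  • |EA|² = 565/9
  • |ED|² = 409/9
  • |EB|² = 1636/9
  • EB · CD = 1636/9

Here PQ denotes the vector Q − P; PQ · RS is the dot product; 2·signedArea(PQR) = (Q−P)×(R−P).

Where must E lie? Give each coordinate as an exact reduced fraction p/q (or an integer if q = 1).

1. E_x = -4/3  [line -40/3·x + 2·y + -124/9 = 0 ∩ |EA|² = 565/9]
2. E_y = -2  [line -40/3·x + 2·y + -124/9 = 0 ∩ |EA|² = 565/9]
   → E = (-4/3, -2)

E = (-4/3, -2)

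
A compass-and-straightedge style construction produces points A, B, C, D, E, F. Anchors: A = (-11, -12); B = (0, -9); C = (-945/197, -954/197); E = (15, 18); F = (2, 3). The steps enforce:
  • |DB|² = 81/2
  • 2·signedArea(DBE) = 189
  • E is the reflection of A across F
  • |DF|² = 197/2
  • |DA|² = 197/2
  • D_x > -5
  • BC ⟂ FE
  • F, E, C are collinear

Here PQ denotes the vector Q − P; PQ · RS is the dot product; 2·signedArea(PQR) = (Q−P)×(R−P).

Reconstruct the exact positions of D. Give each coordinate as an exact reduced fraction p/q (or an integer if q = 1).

D = (-9/2, -9/2)

1. D_x = -9/2  [line -27·x + 15·y + -54 = 0 ∩ |DB|² = 81/2]
2. D_y = -9/2  [line -27·x + 15·y + -54 = 0 ∩ |DB|² = 81/2]
   → D = (-9/2, -9/2)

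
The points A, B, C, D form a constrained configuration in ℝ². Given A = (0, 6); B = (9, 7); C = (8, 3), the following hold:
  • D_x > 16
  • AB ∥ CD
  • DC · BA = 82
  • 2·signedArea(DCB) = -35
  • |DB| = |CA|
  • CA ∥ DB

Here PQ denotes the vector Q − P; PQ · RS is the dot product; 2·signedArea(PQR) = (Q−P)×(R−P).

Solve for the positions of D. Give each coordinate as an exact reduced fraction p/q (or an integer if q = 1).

D = (17, 4)

1. D_x = 17  [CA ∥ DB ∩ AB ∥ CD]
2. D_y = 4  [CA ∥ DB ∩ AB ∥ CD]
   → D = (17, 4)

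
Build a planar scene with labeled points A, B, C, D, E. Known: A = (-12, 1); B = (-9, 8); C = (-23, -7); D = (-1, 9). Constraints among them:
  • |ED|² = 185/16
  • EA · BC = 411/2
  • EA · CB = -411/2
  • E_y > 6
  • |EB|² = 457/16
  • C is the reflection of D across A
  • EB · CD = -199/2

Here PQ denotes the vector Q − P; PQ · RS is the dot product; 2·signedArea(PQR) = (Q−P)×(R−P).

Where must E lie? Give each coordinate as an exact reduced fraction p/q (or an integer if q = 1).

E = (-15/4, 7)

1. E_x = -15/4  [EA · CB = -411/2 ∩ EB · CD = -199/2]
2. E_y = 7  [EA · CB = -411/2 ∩ EB · CD = -199/2]
   → E = (-15/4, 7)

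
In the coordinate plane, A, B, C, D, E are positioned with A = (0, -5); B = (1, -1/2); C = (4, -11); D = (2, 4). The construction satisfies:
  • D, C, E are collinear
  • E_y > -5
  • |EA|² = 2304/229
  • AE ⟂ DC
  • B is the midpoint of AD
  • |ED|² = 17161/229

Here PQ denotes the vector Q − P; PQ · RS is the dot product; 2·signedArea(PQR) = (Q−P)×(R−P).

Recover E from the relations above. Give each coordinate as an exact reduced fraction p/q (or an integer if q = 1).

E = (720/229, -1049/229)

1. E_x = 720/229  [D, C, E are collinear ∩ AE ⟂ DC]
2. E_y = -1049/229  [D, C, E are collinear ∩ AE ⟂ DC]
   → E = (720/229, -1049/229)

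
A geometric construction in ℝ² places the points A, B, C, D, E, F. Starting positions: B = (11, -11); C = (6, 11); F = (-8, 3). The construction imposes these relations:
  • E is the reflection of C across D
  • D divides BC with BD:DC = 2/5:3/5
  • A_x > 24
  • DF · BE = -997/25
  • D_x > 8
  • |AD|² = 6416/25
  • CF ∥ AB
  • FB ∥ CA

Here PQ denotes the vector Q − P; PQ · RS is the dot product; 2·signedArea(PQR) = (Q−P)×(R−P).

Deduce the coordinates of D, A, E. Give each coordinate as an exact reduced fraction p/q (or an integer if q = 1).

1. D_x = 9  [D divides BC with BD:DC = 2/5:3/5]
2. D_y = -11/5  [D divides BC with BD:DC = 2/5:3/5]
   → D = (9, -11/5)
3. A_x = 25  [CF ∥ AB ∩ FB ∥ CA]
4. A_y = -3  [CF ∥ AB ∩ FB ∥ CA]
   → A = (25, -3)
5. E_x = 12  [E is the reflection of C across D]
6. E_y = -77/5  [E is the reflection of C across D]
   → E = (12, -77/5)

A = (25, -3)
D = (9, -11/5)
E = (12, -77/5)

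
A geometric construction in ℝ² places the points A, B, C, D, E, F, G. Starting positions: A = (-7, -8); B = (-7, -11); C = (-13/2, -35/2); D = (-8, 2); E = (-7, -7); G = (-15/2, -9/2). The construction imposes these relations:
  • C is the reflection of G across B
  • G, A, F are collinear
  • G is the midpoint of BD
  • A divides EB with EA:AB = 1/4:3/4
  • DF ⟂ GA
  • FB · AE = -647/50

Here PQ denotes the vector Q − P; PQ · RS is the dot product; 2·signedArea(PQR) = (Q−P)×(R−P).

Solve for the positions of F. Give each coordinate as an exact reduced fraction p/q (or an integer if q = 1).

F = (-421/50, 97/50)

1. F_x = -421/50  [G, A, F are collinear ∩ DF ⟂ GA]
2. F_y = 97/50  [G, A, F are collinear ∩ DF ⟂ GA]
   → F = (-421/50, 97/50)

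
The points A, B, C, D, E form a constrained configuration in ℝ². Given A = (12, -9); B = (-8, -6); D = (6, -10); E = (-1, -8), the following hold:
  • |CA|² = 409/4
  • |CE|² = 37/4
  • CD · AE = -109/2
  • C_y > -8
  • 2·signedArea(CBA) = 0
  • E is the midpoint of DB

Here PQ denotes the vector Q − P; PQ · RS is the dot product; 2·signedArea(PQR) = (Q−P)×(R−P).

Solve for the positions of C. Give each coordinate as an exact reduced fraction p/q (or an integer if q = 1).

1. C_x = 2  [2·signedArea(CBA) = 0 ∩ CD · AE = -109/2]
2. C_y = -15/2  [2·signedArea(CBA) = 0 ∩ CD · AE = -109/2]
   → C = (2, -15/2)

C = (2, -15/2)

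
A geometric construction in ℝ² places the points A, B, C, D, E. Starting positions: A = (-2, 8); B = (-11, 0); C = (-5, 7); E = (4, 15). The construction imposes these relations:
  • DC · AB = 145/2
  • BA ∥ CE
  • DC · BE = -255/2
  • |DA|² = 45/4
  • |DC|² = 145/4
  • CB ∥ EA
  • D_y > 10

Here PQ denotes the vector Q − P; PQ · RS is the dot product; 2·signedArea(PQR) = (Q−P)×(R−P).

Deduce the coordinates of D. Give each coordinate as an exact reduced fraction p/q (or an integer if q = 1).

D = (-1/2, 11)

1. D_x = -1/2  [DC · BE = -255/2 ∩ DC · AB = 145/2]
2. D_y = 11  [DC · BE = -255/2 ∩ DC · AB = 145/2]
   → D = (-1/2, 11)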